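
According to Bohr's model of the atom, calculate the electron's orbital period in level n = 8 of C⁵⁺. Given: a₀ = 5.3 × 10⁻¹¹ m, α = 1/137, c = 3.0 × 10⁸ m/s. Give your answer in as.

2200 as

r = n²a₀/Z = 8²·5.3 × 10⁻¹¹/6 = 5.7 × 10⁻¹⁰ m
v = Zαc/n = 6·0.0073·3.0 × 10⁸/8 = 1.6 × 10⁶ m/s
T = 2πr/v = 2.2 × 10⁻¹⁵ s = 2200 as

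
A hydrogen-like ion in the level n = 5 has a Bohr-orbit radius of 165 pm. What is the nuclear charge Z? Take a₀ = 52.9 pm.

r_n = n²a₀/Z ⇒ Z = n²a₀/r = 5² × 52.9 / 165 ≈ 8.02
Z = 8

8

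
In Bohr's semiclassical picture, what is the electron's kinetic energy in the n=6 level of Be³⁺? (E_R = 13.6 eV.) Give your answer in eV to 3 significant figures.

For a Coulomb orbit the virial theorem gives K = −E_n.
E_n = −E_R·Z²/n², so K = E_R·Z²/n² = 13.6 × 4²/6² = 6.04 eV

6.04 eV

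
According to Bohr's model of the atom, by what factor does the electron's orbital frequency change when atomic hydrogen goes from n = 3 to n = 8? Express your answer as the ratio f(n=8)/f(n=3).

27/512

f ∝ Z^2 · n^-3; with Z fixed, f ∝ n^-3.
f(n=8)/f(n=3) = (8/3)^-3 = 27/512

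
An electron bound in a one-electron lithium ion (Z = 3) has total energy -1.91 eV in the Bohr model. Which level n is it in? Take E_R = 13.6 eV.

8

E_n = −E_R Z²/n² ⇒ n² = E_R Z²/(−E_n) = 13.6 × 3² / 1.91 ≈ 64.08
n = 8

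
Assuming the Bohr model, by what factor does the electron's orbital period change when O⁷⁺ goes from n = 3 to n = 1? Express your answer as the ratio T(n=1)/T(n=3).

T ∝ Z^-2 · n^3; with Z fixed, T ∝ n^3.
T(n=1)/T(n=3) = (1/3)^3 = 1/27

1/27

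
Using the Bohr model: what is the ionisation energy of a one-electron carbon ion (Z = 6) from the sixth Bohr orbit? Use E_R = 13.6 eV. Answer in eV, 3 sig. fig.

13.6 eV

E_n = −E_R·Z²/n² = −13.6 × 6²/6² eV = -13.6 eV
Ionisation energy = −E_n = 13.6 eV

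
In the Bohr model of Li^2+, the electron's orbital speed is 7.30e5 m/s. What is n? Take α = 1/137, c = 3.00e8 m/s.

v_n = Zαc/n ⇒ n = Zαc/v = 3 × 0.00730 × 3.00e8 / 7.30e5 ≈ 9.00
n = 9

9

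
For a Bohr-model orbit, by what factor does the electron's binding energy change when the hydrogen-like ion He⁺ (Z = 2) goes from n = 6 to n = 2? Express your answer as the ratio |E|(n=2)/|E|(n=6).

|E| ∝ Z^2 · n^-2; with Z fixed, |E| ∝ n^-2.
|E|(n=2)/|E|(n=6) = (2/6)^-2 = 9

9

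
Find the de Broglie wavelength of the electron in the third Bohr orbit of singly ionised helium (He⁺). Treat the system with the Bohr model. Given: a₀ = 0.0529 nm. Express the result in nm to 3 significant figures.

The Bohr quantisation condition is nλ = 2πr_n.
r_n = n²a₀/Z = 0.238 nm
λ = 2πr_n/n = 2π·0.238/3 = 0.499 nm

0.499 nm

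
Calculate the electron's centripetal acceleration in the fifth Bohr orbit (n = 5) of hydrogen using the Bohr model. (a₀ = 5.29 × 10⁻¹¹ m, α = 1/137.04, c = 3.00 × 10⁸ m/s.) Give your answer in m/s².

1.45 × 10²⁰ m/s²

r = n²a₀/Z = 1.32 × 10⁻⁹ m, v = Zαc/n = 4.38 × 10⁵ m/s
a = v²/r = (4.38 × 10⁵)² / 1.32 × 10⁻⁹ = 1.45 × 10²⁰ m/s²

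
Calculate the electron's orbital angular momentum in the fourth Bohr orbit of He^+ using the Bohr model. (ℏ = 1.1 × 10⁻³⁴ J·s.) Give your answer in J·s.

4.4 × 10⁻³⁴ J·s

L_n = nℏ = 4 × 1.1 × 10⁻³⁴ = 4.4 × 10⁻³⁴ J·s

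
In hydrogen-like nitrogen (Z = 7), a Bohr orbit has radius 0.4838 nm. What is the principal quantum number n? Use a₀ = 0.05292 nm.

r_n = n²a₀/Z ⇒ n² = rZ/a₀ = 0.4838 × 7 / 0.05292 ≈ 63.99
n = 8

8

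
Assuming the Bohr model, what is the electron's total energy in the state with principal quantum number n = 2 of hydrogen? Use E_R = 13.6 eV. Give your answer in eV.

-3.40 eV

E_n = −E_R·Z²/n² = −13.6 × 1²/2² = -3.40 eV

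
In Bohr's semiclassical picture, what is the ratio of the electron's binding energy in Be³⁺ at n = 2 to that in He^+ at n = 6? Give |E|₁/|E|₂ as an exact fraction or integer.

|E| ∝ Z^2 · n^-2
|E|₁/|E|₂ = (4/2)^2 · (2/6)^-2 = 36

36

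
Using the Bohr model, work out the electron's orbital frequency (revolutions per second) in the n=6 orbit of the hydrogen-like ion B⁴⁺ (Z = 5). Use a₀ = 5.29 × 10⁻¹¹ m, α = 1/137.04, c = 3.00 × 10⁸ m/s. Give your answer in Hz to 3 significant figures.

7.62 × 10¹⁴ Hz

r = n²a₀/Z = 3.81 × 10⁻¹⁰ m, v = Zαc/n = 1.82 × 10⁶ m/s
f = v/(2πr) = 7.62 × 10¹⁴ Hz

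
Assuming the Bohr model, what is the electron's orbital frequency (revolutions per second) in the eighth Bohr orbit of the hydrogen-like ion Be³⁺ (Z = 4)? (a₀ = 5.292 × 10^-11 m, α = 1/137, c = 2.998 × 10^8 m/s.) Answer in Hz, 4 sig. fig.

r = n²a₀/Z = 8.467 × 10^-10 m, v = Zαc/n = 1.094 × 10^6 m/s
f = v/(2πr) = 2.057 × 10^14 Hz

2.057 × 10^14 Hz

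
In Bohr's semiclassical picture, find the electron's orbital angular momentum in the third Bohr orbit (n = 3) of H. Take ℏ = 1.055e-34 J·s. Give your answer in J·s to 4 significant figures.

3.165e-34 J·s

L_n = nℏ = 3 × 1.055e-34 = 3.165e-34 J·s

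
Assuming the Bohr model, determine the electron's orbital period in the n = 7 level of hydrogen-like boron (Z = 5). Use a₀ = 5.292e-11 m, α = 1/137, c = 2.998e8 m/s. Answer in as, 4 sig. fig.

r = n²a₀/Z = 7²·5.292e-11/5 = 5.186e-10 m
v = Zαc/n = 5·0.007299·2.998e8/7 = 1.563e6 m/s
T = 2πr/v = 2.085e-15 s = 2085 as

2085 as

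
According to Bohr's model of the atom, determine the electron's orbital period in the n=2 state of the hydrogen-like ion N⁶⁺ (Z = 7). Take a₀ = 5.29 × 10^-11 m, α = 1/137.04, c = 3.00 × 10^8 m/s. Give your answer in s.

2.48 × 10^-17 s

r = n²a₀/Z = 2²·5.29 × 10^-11/7 = 3.02 × 10^-11 m
v = Zαc/n = 7·0.00730·3.00 × 10^8/2 = 7.66 × 10^6 m/s
T = 2πr/v = 2.48 × 10^-17 s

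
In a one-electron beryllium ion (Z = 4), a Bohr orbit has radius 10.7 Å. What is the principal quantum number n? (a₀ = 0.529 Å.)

r_n = n²a₀/Z ⇒ n² = rZ/a₀ = 10.7 × 4 / 0.529 ≈ 80.91
n = 9

9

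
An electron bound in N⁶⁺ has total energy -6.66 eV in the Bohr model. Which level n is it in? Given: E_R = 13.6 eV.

E_n = −E_R Z²/n² ⇒ n² = E_R Z²/(−E_n) = 13.6 × 7² / 6.66 ≈ 100.06
n = 10

10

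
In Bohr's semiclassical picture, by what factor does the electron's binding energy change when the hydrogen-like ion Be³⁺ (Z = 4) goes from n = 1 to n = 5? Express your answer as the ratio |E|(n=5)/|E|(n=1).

|E| ∝ Z^2 · n^-2; with Z fixed, |E| ∝ n^-2.
|E|(n=5)/|E|(n=1) = (5/1)^-2 = 1/25

1/25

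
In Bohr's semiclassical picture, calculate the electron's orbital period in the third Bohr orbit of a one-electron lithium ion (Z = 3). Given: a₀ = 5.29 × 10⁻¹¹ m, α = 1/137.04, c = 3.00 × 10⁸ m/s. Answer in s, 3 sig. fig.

r = n²a₀/Z = 3²·5.29 × 10⁻¹¹/3 = 1.59 × 10⁻¹⁰ m
v = Zαc/n = 3·0.00730·3.00 × 10⁸/3 = 2.19 × 10⁶ m/s
T = 2πr/v = 4.55 × 10⁻¹⁶ s

4.55 × 10⁻¹⁶ s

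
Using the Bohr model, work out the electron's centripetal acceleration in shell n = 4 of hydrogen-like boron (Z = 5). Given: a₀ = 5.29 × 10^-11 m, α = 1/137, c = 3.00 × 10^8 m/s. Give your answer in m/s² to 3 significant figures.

4.43 × 10^22 m/s²

r = n²a₀/Z = 1.69 × 10^-10 m, v = Zαc/n = 2.74 × 10^6 m/s
a = v²/r = (2.74 × 10^6)² / 1.69 × 10^-10 = 4.43 × 10^22 m/s²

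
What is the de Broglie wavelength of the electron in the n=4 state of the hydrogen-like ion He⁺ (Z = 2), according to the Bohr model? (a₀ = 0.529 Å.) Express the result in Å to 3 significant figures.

The Bohr quantisation condition is nλ = 2πr_n.
r_n = n²a₀/Z = 4.23 Å
λ = 2πr_n/n = 2π·4.23/4 = 6.65 Å

6.65 Å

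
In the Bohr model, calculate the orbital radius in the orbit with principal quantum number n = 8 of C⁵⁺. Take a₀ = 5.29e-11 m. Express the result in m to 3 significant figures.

r_n = n²a₀/Z = 8² × 5.29e-11 / 6
    = 64 × 5.29e-11 / 6 = 5.64e-10 m

5.64e-10 m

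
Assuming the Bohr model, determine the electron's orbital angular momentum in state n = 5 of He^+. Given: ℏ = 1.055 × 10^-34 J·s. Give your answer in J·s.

L_n = nℏ = 5 × 1.055 × 10^-34 = 5.275 × 10^-34 J·s

5.275 × 10^-34 J·s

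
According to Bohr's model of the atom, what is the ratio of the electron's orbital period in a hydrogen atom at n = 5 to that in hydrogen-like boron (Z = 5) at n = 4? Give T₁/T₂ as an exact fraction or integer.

T ∝ Z^-2 · n^3
T₁/T₂ = (1/5)^-2 · (5/4)^3 = 3125/64

3125/64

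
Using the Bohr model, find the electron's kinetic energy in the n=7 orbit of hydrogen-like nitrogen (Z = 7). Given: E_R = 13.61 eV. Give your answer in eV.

13.61 eV

For a Coulomb orbit the virial theorem gives K = −E_n.
E_n = −E_R·Z²/n², so K = E_R·Z²/n² = 13.61 × 7²/7² = 13.61 eV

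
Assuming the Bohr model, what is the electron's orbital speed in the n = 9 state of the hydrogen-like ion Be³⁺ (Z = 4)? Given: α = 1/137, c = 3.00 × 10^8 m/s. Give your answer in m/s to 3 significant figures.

v_n = Zαc/n = 4 × 0.00730 × 3.00 × 10^8 / 9
    = 9.73 × 10^5 m/s

9.73 × 10^5 m/s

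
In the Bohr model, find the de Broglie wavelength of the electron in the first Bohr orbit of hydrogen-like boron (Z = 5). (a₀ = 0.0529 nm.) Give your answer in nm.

The Bohr quantisation condition is nλ = 2πr_n.
r_n = n²a₀/Z = 0.0106 nm
λ = 2πr_n/n = 2π·0.0106/1 = 0.0665 nm

0.0665 nm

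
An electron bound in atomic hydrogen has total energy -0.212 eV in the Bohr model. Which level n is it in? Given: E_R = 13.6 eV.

8

E_n = −E_R Z²/n² ⇒ n² = E_R Z²/(−E_n) = 13.6 × 1² / 0.212 ≈ 64.15
n = 8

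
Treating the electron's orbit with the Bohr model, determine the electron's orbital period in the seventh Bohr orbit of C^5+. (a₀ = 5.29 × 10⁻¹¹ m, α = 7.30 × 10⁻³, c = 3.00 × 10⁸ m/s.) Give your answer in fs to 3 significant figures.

1.45 fs

r = n²a₀/Z = 7²·5.29 × 10⁻¹¹/6 = 4.32 × 10⁻¹⁰ m
v = Zαc/n = 6·0.00730·3.00 × 10⁸/7 = 1.88 × 10⁶ m/s
T = 2πr/v = 1.45 × 10⁻¹⁵ s = 1.45 fs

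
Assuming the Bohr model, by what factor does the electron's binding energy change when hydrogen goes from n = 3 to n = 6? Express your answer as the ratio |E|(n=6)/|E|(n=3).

1/4

|E| ∝ Z^2 · n^-2; with Z fixed, |E| ∝ n^-2.
|E|(n=6)/|E|(n=3) = (6/3)^-2 = 1/4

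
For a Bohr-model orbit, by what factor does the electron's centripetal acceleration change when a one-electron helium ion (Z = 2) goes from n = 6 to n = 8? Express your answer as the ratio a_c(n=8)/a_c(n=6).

a_c ∝ Z^3 · n^-4; with Z fixed, a_c ∝ n^-4.
a_c(n=8)/a_c(n=6) = (8/6)^-4 = 81/256

81/256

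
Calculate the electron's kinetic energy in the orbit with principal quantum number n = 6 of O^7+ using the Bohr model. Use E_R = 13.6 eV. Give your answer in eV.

24.2 eV

For a Coulomb orbit the virial theorem gives K = −E_n.
E_n = −E_R·Z²/n², so K = E_R·Z²/n² = 13.6 × 8²/6² = 24.2 eV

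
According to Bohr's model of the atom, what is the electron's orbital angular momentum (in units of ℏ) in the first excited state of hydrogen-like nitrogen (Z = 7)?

2

L_n = nℏ, so L/ℏ = n = 2.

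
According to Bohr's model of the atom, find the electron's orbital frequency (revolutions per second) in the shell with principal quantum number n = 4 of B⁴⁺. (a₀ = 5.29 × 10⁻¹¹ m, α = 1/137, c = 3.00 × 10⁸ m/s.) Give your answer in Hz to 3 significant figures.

r = n²a₀/Z = 1.69 × 10⁻¹⁰ m, v = Zαc/n = 2.74 × 10⁶ m/s
f = v/(2πr) = 2.57 × 10¹⁵ Hz

2.57 × 10¹⁵ Hz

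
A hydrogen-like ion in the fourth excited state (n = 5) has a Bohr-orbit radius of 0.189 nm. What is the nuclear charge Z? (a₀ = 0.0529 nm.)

r_n = n²a₀/Z ⇒ Z = n²a₀/r = 5² × 0.0529 / 0.189 ≈ 7.00
Z = 7

7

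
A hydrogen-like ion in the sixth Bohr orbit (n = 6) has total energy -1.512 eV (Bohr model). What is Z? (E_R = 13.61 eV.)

2

E_n = −E_R Z²/n² ⇒ Z² = −E_n n²/E_R = 1.512 × 6² / 13.61 ≈ 4.00
Z = 2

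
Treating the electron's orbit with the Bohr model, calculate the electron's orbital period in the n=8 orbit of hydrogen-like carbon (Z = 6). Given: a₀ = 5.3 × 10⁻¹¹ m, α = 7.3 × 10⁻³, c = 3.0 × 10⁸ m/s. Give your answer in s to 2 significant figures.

2.2 × 10⁻¹⁵ s

r = n²a₀/Z = 8²·5.3 × 10⁻¹¹/6 = 5.7 × 10⁻¹⁰ m
v = Zαc/n = 6·0.0073·3.0 × 10⁸/8 = 1.6 × 10⁶ m/s
T = 2πr/v = 2.2 × 10⁻¹⁵ s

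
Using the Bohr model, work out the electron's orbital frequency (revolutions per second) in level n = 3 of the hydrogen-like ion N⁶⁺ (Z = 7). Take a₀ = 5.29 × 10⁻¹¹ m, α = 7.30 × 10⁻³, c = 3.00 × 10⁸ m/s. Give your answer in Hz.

1.20 × 10¹⁶ Hz

r = n²a₀/Z = 6.80 × 10⁻¹¹ m, v = Zαc/n = 5.11 × 10⁶ m/s
f = v/(2πr) = 1.20 × 10¹⁶ Hz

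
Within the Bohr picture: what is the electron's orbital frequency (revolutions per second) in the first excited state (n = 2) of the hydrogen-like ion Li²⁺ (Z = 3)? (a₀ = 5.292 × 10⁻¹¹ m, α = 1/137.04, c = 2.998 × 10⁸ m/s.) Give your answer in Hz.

7.402 × 10¹⁵ Hz

r = n²a₀/Z = 7.056 × 10⁻¹¹ m, v = Zαc/n = 3.282 × 10⁶ m/s
f = v/(2πr) = 7.402 × 10¹⁵ Hz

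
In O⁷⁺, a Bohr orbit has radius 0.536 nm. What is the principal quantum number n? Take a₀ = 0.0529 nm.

9

r_n = n²a₀/Z ⇒ n² = rZ/a₀ = 0.536 × 8 / 0.0529 ≈ 81.06
n = 9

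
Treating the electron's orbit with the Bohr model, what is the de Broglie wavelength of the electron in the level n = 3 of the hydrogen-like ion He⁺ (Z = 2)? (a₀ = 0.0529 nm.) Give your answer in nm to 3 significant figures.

0.499 nm

The Bohr quantisation condition is nλ = 2πr_n.
r_n = n²a₀/Z = 0.238 nm
λ = 2πr_n/n = 2π·0.238/3 = 0.499 nm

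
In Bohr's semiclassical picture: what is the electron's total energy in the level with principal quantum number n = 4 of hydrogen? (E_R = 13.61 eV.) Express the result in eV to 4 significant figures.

E_n = −E_R·Z²/n² = −13.61 × 1²/4² = -0.8506 eV

-0.8506 eV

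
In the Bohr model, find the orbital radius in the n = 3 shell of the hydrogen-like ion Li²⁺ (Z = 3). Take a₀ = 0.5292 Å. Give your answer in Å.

r_n = n²a₀/Z = 3² × 0.5292 / 3
    = 9 × 0.5292 / 3 = 1.588 Å

1.588 Å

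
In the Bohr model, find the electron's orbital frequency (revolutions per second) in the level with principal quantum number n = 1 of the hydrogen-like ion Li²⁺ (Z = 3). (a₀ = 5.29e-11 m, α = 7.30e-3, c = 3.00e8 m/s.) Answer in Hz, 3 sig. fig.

5.93e16 Hz

r = n²a₀/Z = 1.76e-11 m, v = Zαc/n = 6.57e6 m/s
f = v/(2πr) = 5.93e16 Hz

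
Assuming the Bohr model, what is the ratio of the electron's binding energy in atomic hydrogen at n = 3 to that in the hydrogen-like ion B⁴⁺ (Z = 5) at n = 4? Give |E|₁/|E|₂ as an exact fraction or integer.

|E| ∝ Z^2 · n^-2
|E|₁/|E|₂ = (1/5)^2 · (3/4)^-2 = 16/225

16/225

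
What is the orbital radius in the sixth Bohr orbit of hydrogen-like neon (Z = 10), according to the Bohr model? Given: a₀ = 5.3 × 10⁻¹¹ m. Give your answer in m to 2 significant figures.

1.9 × 10⁻¹⁰ m

r_n = n²a₀/Z = 6² × 5.3 × 10⁻¹¹ / 10
    = 36 × 5.3 × 10⁻¹¹ / 10 = 1.9 × 10⁻¹⁰ m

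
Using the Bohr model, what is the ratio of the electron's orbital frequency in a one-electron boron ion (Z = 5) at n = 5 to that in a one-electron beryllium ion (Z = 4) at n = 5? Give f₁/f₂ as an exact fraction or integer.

25/16

f ∝ Z^2 · n^-3
f₁/f₂ = (5/4)^2 · (5/5)^-3 = 25/16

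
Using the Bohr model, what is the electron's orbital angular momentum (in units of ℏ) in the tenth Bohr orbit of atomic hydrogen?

10

L_n = nℏ, so L/ℏ = n = 10.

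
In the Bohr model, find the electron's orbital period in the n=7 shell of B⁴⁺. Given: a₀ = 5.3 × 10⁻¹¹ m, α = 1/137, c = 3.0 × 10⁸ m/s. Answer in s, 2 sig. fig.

r = n²a₀/Z = 7²·5.3 × 10⁻¹¹/5 = 5.2 × 10⁻¹⁰ m
v = Zαc/n = 5·0.0073·3.0 × 10⁸/7 = 1.6 × 10⁶ m/s
T = 2πr/v = 2.1 × 10⁻¹⁵ s

2.1 × 10⁻¹⁵ s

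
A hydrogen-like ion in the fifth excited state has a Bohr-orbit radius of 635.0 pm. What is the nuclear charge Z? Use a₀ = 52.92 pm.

3

r_n = n²a₀/Z ⇒ Z = n²a₀/r = 6² × 52.92 / 635.0 ≈ 3.00
Z = 3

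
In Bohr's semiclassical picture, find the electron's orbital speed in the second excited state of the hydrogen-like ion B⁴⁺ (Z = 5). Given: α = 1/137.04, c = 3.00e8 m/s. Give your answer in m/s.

3.65e6 m/s

v_n = Zαc/n = 5 × 0.00730 × 3.00e8 / 3
    = 3.65e6 m/s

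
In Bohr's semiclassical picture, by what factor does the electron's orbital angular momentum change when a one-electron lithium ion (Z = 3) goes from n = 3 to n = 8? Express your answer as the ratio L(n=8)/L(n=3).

8/3

L = nℏ depends only on n, so L ∝ n.
L(n=8)/L(n=3) = (8/3)^1 = 8/3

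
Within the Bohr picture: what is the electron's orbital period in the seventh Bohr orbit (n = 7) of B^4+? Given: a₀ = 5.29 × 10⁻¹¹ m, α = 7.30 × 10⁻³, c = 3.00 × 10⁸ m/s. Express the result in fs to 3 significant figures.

r = n²a₀/Z = 7²·5.29 × 10⁻¹¹/5 = 5.18 × 10⁻¹⁰ m
v = Zαc/n = 5·0.00730·3.00 × 10⁸/7 = 1.56 × 10⁶ m/s
T = 2πr/v = 2.08 × 10⁻¹⁵ s = 2.08 fs

2.08 fs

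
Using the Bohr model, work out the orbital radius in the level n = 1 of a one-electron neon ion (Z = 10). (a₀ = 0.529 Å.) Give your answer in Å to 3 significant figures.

r_n = n²a₀/Z = 1² × 0.529 / 10
    = 1 × 0.529 / 10 = 0.0529 Å

0.0529 Å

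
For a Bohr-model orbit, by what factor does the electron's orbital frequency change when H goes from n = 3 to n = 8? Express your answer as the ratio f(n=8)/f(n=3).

27/512

f ∝ Z^2 · n^-3; with Z fixed, f ∝ n^-3.
f(n=8)/f(n=3) = (8/3)^-3 = 27/512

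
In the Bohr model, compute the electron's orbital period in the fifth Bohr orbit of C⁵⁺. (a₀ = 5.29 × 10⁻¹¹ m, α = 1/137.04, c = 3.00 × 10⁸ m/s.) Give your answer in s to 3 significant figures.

5.27 × 10⁻¹⁶ s

r = n²a₀/Z = 5²·5.29 × 10⁻¹¹/6 = 2.20 × 10⁻¹⁰ m
v = Zαc/n = 6·0.00730·3.00 × 10⁸/5 = 2.63 × 10⁶ m/s
T = 2πr/v = 5.27 × 10⁻¹⁶ s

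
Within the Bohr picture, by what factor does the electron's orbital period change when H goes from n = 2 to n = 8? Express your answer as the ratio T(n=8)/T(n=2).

T ∝ Z^-2 · n^3; with Z fixed, T ∝ n^3.
T(n=8)/T(n=2) = (8/2)^3 = 64

64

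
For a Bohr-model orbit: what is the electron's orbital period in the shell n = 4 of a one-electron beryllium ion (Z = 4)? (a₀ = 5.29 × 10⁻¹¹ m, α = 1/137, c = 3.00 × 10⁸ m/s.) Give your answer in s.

r = n²a₀/Z = 4²·5.29 × 10⁻¹¹/4 = 2.12 × 10⁻¹⁰ m
v = Zαc/n = 4·0.00730·3.00 × 10⁸/4 = 2.19 × 10⁶ m/s
T = 2πr/v = 6.07 × 10⁻¹⁶ s

6.07 × 10⁻¹⁶ s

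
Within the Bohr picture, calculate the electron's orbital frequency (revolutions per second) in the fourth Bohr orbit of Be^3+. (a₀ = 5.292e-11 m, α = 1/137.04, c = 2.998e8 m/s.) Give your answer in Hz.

r = n²a₀/Z = 2.117e-10 m, v = Zαc/n = 2.188e6 m/s
f = v/(2πr) = 1.645e15 Hz

1.645e15 Hz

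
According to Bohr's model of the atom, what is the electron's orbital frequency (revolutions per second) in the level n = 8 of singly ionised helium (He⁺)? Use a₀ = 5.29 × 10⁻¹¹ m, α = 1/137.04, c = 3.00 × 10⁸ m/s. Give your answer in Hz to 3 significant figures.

5.15 × 10¹³ Hz

r = n²a₀/Z = 1.69 × 10⁻⁹ m, v = Zαc/n = 5.47 × 10⁵ m/s
f = v/(2πr) = 5.15 × 10¹³ Hz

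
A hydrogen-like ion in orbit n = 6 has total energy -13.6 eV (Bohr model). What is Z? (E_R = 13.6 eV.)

6

E_n = −E_R Z²/n² ⇒ Z² = −E_n n²/E_R = 13.6 × 6² / 13.6 ≈ 36.00
Z = 6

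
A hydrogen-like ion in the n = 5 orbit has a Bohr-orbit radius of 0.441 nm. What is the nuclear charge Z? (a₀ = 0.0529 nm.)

3

r_n = n²a₀/Z ⇒ Z = n²a₀/r = 5² × 0.0529 / 0.441 ≈ 3.00
Z = 3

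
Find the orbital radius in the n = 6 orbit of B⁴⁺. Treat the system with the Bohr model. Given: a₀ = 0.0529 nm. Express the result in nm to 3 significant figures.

0.381 nm

r_n = n²a₀/Z = 6² × 0.0529 / 5
    = 36 × 0.0529 / 5 = 0.381 nm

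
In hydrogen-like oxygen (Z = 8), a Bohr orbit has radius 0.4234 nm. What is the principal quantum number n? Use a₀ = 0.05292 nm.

8

r_n = n²a₀/Z ⇒ n² = rZ/a₀ = 0.4234 × 8 / 0.05292 ≈ 64.01
n = 8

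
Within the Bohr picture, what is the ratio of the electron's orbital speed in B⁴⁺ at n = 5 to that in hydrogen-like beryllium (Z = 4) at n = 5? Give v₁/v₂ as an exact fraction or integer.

5/4

v ∝ Z^1 · n^-1
v₁/v₂ = (5/4)^1 · (5/5)^-1 = 5/4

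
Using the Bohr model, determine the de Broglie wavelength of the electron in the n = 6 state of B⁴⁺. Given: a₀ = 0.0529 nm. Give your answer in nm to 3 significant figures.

The Bohr quantisation condition is nλ = 2πr_n.
r_n = n²a₀/Z = 0.381 nm
λ = 2πr_n/n = 2π·0.381/6 = 0.399 nm

0.399 nm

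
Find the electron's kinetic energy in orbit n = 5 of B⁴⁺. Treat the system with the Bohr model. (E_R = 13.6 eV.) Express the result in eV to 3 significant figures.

13.6 eV

For a Coulomb orbit the virial theorem gives K = −E_n.
E_n = −E_R·Z²/n², so K = E_R·Z²/n² = 13.6 × 5²/5² = 13.6 eV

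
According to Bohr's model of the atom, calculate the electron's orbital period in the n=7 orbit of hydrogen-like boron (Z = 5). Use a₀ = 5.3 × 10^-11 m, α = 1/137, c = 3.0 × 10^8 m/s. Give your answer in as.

2100 as

r = n²a₀/Z = 7²·5.3 × 10^-11/5 = 5.2 × 10^-10 m
v = Zαc/n = 5·0.0073·3.0 × 10^8/7 = 1.6 × 10^6 m/s
T = 2πr/v = 2.1 × 10^-15 s = 2100 as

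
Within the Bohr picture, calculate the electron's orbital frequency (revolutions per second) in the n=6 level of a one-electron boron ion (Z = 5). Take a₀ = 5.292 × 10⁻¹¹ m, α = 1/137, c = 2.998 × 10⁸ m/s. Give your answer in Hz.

7.617 × 10¹⁴ Hz

r = n²a₀/Z = 3.810 × 10⁻¹⁰ m, v = Zαc/n = 1.824 × 10⁶ m/s
f = v/(2πr) = 7.617 × 10¹⁴ Hz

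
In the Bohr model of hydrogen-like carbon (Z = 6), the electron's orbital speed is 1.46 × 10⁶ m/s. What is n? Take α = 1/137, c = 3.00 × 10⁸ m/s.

9

v_n = Zαc/n ⇒ n = Zαc/v = 6 × 0.00730 × 3.00 × 10⁸ / 1.46 × 10⁶ ≈ 9.00
n = 9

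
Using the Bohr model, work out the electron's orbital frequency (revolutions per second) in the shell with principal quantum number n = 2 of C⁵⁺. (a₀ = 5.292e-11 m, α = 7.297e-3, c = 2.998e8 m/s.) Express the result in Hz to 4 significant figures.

r = n²a₀/Z = 3.528e-11 m, v = Zαc/n = 6.563e6 m/s
f = v/(2πr) = 2.961e16 Hz

2.961e16 Hz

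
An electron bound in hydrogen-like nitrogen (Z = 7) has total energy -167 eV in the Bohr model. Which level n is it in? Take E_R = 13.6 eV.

E_n = −E_R Z²/n² ⇒ n² = E_R Z²/(−E_n) = 13.6 × 7² / 167 ≈ 3.99
n = 2

2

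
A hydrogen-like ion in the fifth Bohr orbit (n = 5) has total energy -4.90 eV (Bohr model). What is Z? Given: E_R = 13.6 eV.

3

E_n = −E_R Z²/n² ⇒ Z² = −E_n n²/E_R = 4.90 × 5² / 13.6 ≈ 9.01
Z = 3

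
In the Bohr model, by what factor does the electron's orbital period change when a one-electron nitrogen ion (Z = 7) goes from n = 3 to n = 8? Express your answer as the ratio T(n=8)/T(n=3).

512/27

T ∝ Z^-2 · n^3; with Z fixed, T ∝ n^3.
T(n=8)/T(n=3) = (8/3)^3 = 512/27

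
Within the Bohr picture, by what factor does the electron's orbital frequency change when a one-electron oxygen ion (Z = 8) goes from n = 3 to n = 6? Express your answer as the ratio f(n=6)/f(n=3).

1/8

f ∝ Z^2 · n^-3; with Z fixed, f ∝ n^-3.
f(n=6)/f(n=3) = (6/3)^-3 = 1/8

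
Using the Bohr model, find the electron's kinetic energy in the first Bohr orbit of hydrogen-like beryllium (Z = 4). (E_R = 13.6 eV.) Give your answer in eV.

218 eV

For a Coulomb orbit the virial theorem gives K = −E_n.
E_n = −E_R·Z²/n², so K = E_R·Z²/n² = 13.6 × 4²/1² = 218 eV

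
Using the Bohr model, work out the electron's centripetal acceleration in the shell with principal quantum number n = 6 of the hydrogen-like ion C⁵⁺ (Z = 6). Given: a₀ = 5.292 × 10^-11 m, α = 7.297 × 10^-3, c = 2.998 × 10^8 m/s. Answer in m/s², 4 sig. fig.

r = n²a₀/Z = 3.175 × 10^-10 m, v = Zαc/n = 2.188 × 10^6 m/s
a = v²/r = (2.188 × 10^6)² / 3.175 × 10^-10 = 1.507 × 10^22 m/s²

1.507 × 10^22 m/s²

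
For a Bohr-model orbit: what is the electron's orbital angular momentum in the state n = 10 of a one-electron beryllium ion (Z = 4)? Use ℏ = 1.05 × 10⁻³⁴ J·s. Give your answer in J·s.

1.05 × 10⁻³³ J·s

L_n = nℏ = 10 × 1.05 × 10⁻³⁴ = 1.05 × 10⁻³³ J·s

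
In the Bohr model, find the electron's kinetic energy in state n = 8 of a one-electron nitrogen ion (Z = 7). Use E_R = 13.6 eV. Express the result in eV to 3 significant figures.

10.4 eV

For a Coulomb orbit the virial theorem gives K = −E_n.
E_n = −E_R·Z²/n², so K = E_R·Z²/n² = 13.6 × 7²/8² = 10.4 eV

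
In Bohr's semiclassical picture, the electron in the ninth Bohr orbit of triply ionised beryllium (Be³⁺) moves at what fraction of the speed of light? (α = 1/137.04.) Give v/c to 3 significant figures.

v_n = Zαc/n, so v/c = Zα/n = 4 × 0.00730 / 9 = 0.00324

0.00324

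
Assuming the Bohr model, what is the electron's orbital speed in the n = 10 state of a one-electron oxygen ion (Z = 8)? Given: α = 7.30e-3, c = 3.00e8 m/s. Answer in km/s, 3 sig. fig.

1750 km/s

v_n = Zαc/n = 8 × 0.00730 × 3.00e8 / 10
    = 1750 km/s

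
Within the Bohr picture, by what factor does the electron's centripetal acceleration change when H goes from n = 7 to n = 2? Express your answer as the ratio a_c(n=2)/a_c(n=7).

2401/16

a_c ∝ Z^3 · n^-4; with Z fixed, a_c ∝ n^-4.
a_c(n=2)/a_c(n=7) = (2/7)^-4 = 2401/16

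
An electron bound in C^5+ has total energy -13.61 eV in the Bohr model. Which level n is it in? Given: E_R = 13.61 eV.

6

E_n = −E_R Z²/n² ⇒ n² = E_R Z²/(−E_n) = 13.61 × 6² / 13.61 ≈ 36.00
n = 6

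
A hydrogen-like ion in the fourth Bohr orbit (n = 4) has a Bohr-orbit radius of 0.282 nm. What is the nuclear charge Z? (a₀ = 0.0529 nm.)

r_n = n²a₀/Z ⇒ Z = n²a₀/r = 4² × 0.0529 / 0.282 ≈ 3.00
Z = 3

3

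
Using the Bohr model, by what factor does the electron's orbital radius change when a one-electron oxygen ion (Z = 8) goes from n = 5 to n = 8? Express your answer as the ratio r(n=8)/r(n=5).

64/25

r ∝ Z^-1 · n^2; with Z fixed, r ∝ n^2.
r(n=8)/r(n=5) = (8/5)^2 = 64/25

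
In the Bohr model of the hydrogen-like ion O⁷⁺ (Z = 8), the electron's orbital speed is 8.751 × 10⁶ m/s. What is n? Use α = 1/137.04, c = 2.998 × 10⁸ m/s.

v_n = Zαc/n ⇒ n = Zαc/v = 8 × 0.007297 × 2.998 × 10⁸ / 8.751 × 10⁶ ≈ 2.00
n = 2

2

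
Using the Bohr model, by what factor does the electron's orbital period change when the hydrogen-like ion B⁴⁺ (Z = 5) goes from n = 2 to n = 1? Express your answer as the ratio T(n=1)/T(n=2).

1/8

T ∝ Z^-2 · n^3; with Z fixed, T ∝ n^3.
T(n=1)/T(n=2) = (1/2)^3 = 1/8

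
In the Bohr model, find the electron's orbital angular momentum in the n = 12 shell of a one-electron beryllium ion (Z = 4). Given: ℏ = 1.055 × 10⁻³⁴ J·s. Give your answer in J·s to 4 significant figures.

L_n = nℏ = 12 × 1.055 × 10⁻³⁴ = 1.266 × 10⁻³³ J·s

1.266 × 10⁻³³ J·s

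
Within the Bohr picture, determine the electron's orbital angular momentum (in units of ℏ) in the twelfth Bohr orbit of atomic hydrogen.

L_n = nℏ, so L/ℏ = n = 12.

12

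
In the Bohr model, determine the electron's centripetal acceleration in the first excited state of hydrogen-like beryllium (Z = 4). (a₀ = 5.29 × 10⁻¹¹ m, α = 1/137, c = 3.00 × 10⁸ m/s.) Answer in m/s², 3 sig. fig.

3.63 × 10²³ m/s²

r = n²a₀/Z = 5.29 × 10⁻¹¹ m, v = Zαc/n = 4.38 × 10⁶ m/s
a = v²/r = (4.38 × 10⁶)² / 5.29 × 10⁻¹¹ = 3.63 × 10²³ m/s²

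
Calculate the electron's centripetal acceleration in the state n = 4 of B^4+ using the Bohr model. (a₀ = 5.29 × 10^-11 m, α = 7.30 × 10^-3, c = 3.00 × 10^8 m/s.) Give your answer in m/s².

r = n²a₀/Z = 1.69 × 10^-10 m, v = Zαc/n = 2.74 × 10^6 m/s
a = v²/r = (2.74 × 10^6)² / 1.69 × 10^-10 = 4.43 × 10^22 m/s²

4.43 × 10^22 m/s²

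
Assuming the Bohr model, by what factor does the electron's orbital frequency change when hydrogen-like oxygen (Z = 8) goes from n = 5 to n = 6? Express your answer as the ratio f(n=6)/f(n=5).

f ∝ Z^2 · n^-3; with Z fixed, f ∝ n^-3.
f(n=6)/f(n=5) = (6/5)^-3 = 125/216

125/216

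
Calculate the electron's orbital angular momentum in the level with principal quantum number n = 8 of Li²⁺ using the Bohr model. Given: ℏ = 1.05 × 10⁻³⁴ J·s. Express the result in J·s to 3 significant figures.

8.40 × 10⁻³⁴ J·s

L_n = nℏ = 8 × 1.05 × 10⁻³⁴ = 8.40 × 10⁻³⁴ J·s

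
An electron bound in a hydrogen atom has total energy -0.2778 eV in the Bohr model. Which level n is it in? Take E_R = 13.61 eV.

E_n = −E_R Z²/n² ⇒ n² = E_R Z²/(−E_n) = 13.61 × 1² / 0.2778 ≈ 48.99
n = 7

7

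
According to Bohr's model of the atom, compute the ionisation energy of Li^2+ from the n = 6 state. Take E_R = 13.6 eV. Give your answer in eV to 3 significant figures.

3.40 eV

E_n = −E_R·Z²/n² = −13.6 × 3²/6² eV = -3.40 eV
Ionisation energy = −E_n = 3.40 eV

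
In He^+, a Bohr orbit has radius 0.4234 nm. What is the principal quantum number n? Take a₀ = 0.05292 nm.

r_n = n²a₀/Z ⇒ n² = rZ/a₀ = 0.4234 × 2 / 0.05292 ≈ 16.00
n = 4

4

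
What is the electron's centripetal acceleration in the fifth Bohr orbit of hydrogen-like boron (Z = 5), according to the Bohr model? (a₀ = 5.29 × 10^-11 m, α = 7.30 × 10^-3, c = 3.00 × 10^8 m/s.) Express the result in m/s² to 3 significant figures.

1.81 × 10^22 m/s²

r = n²a₀/Z = 2.64 × 10^-10 m, v = Zαc/n = 2.19 × 10^6 m/s
a = v²/r = (2.19 × 10^6)² / 2.64 × 10^-10 = 1.81 × 10^22 m/s²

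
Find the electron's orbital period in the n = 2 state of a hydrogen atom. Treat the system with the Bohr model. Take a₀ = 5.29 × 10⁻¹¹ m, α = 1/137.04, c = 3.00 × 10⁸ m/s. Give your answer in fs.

r = n²a₀/Z = 2²·5.29 × 10⁻¹¹/1 = 2.12 × 10⁻¹⁰ m
v = Zαc/n = 1·0.00730·3.00 × 10⁸/2 = 1.09 × 10⁶ m/s
T = 2πr/v = 1.21 × 10⁻¹⁵ s = 1.21 fs

1.21 fs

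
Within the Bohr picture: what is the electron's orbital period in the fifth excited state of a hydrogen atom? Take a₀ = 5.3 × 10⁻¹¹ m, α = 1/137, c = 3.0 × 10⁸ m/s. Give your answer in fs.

r = n²a₀/Z = 6²·5.3 × 10⁻¹¹/1 = 1.9 × 10⁻⁹ m
v = Zαc/n = 1·0.0073·3.0 × 10⁸/6 = 3.6 × 10⁵ m/s
T = 2πr/v = 3.3 × 10⁻¹⁴ s = 33 fs

33 fs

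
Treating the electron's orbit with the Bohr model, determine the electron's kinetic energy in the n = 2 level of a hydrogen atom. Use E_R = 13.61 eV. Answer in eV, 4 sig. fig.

For a Coulomb orbit the virial theorem gives K = −E_n.
E_n = −E_R·Z²/n², so K = E_R·Z²/n² = 13.61 × 1²/2² = 3.402 eV

3.402 eV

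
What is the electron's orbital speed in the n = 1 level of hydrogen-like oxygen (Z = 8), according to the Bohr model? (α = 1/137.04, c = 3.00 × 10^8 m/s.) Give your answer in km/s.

v_n = Zαc/n = 8 × 0.00730 × 3.00 × 10^8 / 1
    = 1.75 × 10^4 km/s

1.75 × 10^4 km/s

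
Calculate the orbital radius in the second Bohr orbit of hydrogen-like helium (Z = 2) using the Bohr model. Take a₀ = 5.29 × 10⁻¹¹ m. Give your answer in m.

r_n = n²a₀/Z = 2² × 5.29 × 10⁻¹¹ / 2
    = 4 × 5.29 × 10⁻¹¹ / 2 = 1.06 × 10⁻¹⁰ m

1.06 × 10⁻¹⁰ m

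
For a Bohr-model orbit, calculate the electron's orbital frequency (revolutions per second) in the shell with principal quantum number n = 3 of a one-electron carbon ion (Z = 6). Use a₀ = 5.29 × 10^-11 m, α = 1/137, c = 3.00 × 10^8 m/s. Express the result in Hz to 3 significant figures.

8.78 × 10^15 Hz

r = n²a₀/Z = 7.94 × 10^-11 m, v = Zαc/n = 4.38 × 10^6 m/s
f = v/(2πr) = 8.78 × 10^15 Hz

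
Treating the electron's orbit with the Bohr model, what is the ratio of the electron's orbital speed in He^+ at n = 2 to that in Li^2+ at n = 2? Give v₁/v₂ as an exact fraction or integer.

v ∝ Z^1 · n^-1
v₁/v₂ = (2/3)^1 · (2/2)^-1 = 2/3

2/3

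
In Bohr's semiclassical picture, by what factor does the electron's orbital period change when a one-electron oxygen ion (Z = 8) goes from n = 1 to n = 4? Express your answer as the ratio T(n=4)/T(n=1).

T ∝ Z^-2 · n^3; with Z fixed, T ∝ n^3.
T(n=4)/T(n=1) = (4/1)^3 = 64

64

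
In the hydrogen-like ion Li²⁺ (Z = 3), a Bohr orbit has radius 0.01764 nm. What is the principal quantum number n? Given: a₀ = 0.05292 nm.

1

r_n = n²a₀/Z ⇒ n² = rZ/a₀ = 0.01764 × 3 / 0.05292 ≈ 1.00
n = 1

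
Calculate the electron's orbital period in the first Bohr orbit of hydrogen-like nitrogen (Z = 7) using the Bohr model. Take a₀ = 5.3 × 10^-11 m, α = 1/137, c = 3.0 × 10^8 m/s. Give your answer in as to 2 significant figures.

3.1 as

r = n²a₀/Z = 1²·5.3 × 10^-11/7 = 7.6 × 10^-12 m
v = Zαc/n = 7·0.0073·3.0 × 10^8/1 = 1.5 × 10^7 m/s
T = 2πr/v = 3.1 × 10^-18 s = 3.1 as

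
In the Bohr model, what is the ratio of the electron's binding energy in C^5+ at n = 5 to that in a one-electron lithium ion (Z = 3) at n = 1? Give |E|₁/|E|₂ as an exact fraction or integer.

4/25

|E| ∝ Z^2 · n^-2
|E|₁/|E|₂ = (6/3)^2 · (5/1)^-2 = 4/25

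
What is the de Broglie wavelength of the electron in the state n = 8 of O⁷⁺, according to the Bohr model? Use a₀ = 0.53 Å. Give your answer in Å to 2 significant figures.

3.3 Å

The Bohr quantisation condition is nλ = 2πr_n.
r_n = n²a₀/Z = 4.2 Å
λ = 2πr_n/n = 2π·4.2/8 = 3.3 Å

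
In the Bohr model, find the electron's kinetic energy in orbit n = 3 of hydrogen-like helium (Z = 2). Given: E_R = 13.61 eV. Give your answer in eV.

6.049 eV

For a Coulomb orbit the virial theorem gives K = −E_n.
E_n = −E_R·Z²/n², so K = E_R·Z²/n² = 13.61 × 2²/3² = 6.049 eV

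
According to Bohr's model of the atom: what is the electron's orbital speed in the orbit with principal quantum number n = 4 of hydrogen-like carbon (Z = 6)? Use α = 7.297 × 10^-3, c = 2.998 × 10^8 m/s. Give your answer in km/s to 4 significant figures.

3281 km/s

v_n = Zαc/n = 6 × 0.007297 × 2.998 × 10^8 / 4
    = 3281 km/s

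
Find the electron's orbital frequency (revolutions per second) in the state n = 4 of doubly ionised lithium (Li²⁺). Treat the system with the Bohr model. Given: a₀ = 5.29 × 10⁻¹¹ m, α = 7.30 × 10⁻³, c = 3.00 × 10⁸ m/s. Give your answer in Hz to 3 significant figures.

9.27 × 10¹⁴ Hz

r = n²a₀/Z = 2.82 × 10⁻¹⁰ m, v = Zαc/n = 1.64 × 10⁶ m/s
f = v/(2πr) = 9.27 × 10¹⁴ Hz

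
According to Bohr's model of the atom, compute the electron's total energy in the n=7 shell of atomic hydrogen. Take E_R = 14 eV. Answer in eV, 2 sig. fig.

E_n = −E_R·Z²/n² = −14 × 1²/7² = -0.29 eV

-0.29 eV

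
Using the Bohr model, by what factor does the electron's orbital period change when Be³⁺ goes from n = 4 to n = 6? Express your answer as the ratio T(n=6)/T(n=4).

27/8

T ∝ Z^-2 · n^3; with Z fixed, T ∝ n^3.
T(n=6)/T(n=4) = (6/4)^3 = 27/8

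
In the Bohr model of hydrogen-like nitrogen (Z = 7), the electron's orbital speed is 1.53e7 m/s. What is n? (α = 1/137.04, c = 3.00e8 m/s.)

v_n = Zαc/n ⇒ n = Zαc/v = 7 × 0.00730 × 3.00e8 / 1.53e7 ≈ 1.00
n = 1

1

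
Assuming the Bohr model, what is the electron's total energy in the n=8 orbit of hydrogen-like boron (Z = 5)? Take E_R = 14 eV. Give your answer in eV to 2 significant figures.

-5.5 eV

E_n = −E_R·Z²/n² = −14 × 5²/8² = -5.5 eV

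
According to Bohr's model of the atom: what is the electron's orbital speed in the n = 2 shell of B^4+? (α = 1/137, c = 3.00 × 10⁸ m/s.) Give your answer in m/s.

5.47 × 10⁶ m/s

v_n = Zαc/n = 5 × 0.00730 × 3.00 × 10⁸ / 2
    = 5.47 × 10⁶ m/s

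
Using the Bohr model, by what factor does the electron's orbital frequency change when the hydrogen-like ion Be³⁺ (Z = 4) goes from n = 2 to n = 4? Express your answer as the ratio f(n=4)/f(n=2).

1/8

f ∝ Z^2 · n^-3; with Z fixed, f ∝ n^-3.
f(n=4)/f(n=2) = (4/2)^-3 = 1/8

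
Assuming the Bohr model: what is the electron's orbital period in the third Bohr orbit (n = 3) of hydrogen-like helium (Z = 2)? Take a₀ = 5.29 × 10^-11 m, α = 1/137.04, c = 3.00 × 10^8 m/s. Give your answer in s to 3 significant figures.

1.02 × 10^-15 s

r = n²a₀/Z = 3²·5.29 × 10^-11/2 = 2.38 × 10^-10 m
v = Zαc/n = 2·0.00730·3.00 × 10^8/3 = 1.46 × 10^6 m/s
T = 2πr/v = 1.02 × 10^-15 s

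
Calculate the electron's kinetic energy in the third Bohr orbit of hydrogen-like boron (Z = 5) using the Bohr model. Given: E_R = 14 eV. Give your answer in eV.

39 eV

For a Coulomb orbit the virial theorem gives K = −E_n.
E_n = −E_R·Z²/n², so K = E_R·Z²/n² = 14 × 5²/3² = 39 eV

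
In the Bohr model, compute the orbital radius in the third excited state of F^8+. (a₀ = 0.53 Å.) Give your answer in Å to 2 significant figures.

0.94 Å

r_n = n²a₀/Z = 4² × 0.53 / 9
    = 16 × 0.53 / 9 = 0.94 Å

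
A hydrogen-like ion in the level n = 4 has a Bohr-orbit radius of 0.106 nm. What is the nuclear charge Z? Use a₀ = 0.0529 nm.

8

r_n = n²a₀/Z ⇒ Z = n²a₀/r = 4² × 0.0529 / 0.106 ≈ 7.98
Z = 8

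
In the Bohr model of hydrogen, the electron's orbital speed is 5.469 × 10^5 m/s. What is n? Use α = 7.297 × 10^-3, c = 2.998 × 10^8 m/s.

v_n = Zαc/n ⇒ n = Zαc/v = 1 × 0.007297 × 2.998 × 10^8 / 5.469 × 10^5 ≈ 4.00
n = 4

4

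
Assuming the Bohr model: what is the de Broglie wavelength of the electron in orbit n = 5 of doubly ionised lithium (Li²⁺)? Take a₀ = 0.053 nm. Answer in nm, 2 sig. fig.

The Bohr quantisation condition is nλ = 2πr_n.
r_n = n²a₀/Z = 0.44 nm
λ = 2πr_n/n = 2π·0.44/5 = 0.56 nm

0.56 nm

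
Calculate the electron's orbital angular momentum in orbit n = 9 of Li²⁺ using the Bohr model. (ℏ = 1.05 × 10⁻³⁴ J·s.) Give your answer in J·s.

L_n = nℏ = 9 × 1.05 × 10⁻³⁴ = 9.45 × 10⁻³⁴ J·s

9.45 × 10⁻³⁴ J·s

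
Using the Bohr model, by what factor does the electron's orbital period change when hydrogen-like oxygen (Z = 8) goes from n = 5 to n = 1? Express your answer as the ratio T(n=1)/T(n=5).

T ∝ Z^-2 · n^3; with Z fixed, T ∝ n^3.
T(n=1)/T(n=5) = (1/5)^3 = 1/125

1/125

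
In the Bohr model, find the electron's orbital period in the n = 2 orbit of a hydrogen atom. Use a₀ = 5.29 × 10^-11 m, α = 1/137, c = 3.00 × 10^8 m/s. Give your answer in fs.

r = n²a₀/Z = 2²·5.29 × 10^-11/1 = 2.12 × 10^-10 m
v = Zαc/n = 1·0.00730·3.00 × 10^8/2 = 1.09 × 10^6 m/s
T = 2πr/v = 1.21 × 10^-15 s = 1.21 fs

1.21 fs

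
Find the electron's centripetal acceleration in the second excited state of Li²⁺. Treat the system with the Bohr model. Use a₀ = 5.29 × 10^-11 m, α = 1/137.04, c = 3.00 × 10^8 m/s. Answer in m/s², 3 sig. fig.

r = n²a₀/Z = 1.59 × 10^-10 m, v = Zαc/n = 2.19 × 10^6 m/s
a = v²/r = (2.19 × 10^6)² / 1.59 × 10^-10 = 3.02 × 10^22 m/s²

3.02 × 10^22 m/s²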